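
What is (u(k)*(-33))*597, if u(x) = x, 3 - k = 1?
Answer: -39402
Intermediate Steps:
k = 2 (k = 3 - 1*1 = 3 - 1 = 2)
(u(k)*(-33))*597 = (2*(-33))*597 = -66*597 = -39402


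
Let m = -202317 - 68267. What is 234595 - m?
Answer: 505179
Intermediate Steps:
m = -270584
234595 - m = 234595 - 1*(-270584) = 234595 + 270584 = 505179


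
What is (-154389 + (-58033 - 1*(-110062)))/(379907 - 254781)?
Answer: -51180/62563 ≈ -0.81806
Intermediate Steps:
(-154389 + (-58033 - 1*(-110062)))/(379907 - 254781) = (-154389 + (-58033 + 110062))/125126 = (-154389 + 52029)*(1/125126) = -102360*1/125126 = -51180/62563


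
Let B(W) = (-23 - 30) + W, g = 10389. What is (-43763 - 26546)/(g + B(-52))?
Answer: -70309/10284 ≈ -6.8367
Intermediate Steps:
B(W) = -53 + W
(-43763 - 26546)/(g + B(-52)) = (-43763 - 26546)/(10389 + (-53 - 52)) = -70309/(10389 - 105) = -70309/10284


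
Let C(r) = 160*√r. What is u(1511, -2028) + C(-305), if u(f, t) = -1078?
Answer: -1078 + 160*I*√305 ≈ -1078.0 + 2794.3*I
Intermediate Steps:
u(1511, -2028) + C(-305) = -1078 + 160*√(-305) = -1078 + 160*(I*√305) = -1078 + 160*I*√305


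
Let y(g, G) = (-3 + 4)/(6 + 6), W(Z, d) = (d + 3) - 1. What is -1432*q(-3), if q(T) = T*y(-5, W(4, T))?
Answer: 358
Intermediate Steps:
W(Z, d) = 2 + d (W(Z, d) = (3 + d) - 1 = 2 + d)
y(g, G) = 1/12
q(T) = T/12 (q(T) = T*(1/12) = T/12)
-1432*q(-3) = -358*(-3)/3 = -1432*(-¼) = 358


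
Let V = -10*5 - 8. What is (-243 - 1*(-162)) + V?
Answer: -139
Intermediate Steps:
V = -58 (V = -50 - 8 = -58)
(-243 - 1*(-162)) + V = (-243 - 1*(-162)) - 58 = (-243 + 162) - 58 = -81 - 58 = -139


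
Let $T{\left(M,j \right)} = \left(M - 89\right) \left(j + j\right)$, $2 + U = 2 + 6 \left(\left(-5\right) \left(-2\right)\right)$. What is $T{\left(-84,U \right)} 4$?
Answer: $-83040$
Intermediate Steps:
$U = 60$ ($U = -2 + \left(2 + 6 \left(\left(-5\right) \left(-2\right)\right)\right) = -2 + \left(2 + 6 \cdot 10\right) = -2 + \left(2 + 60\right) = -2 + 62 = 60$)
$T{\left(M,j \right)} = 2 j \left(-89 + M\right)$ ($T{\left(M,j \right)} = \left(-89 + M\right) 2 j = 2 j \left(-89 + M\right)$)
$T{\left(-84,U \right)} 4 = 2 \cdot 60 \left(-89 - 84\right) 4 = 2 \cdot 60 \left(-173\right) 4 = \left(-20760\right) 4 = -83040$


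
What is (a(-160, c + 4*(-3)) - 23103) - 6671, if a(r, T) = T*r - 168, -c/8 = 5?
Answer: -21622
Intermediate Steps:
c = -40 (c = -8*5 = -40)
a(r, T) = -168 + T*r
(a(-160, c + 4*(-3)) - 23103) - 6671 = ((-168 + (-40 + 4*(-3))*(-160)) - 23103) - 6671 = ((-168 + (-40 - 12)*(-160)) - 23103) - 6671 = ((-168 - 52*(-160)) - 23103) - 6671 = ((-168 + 8320) - 23103) - 6671 = (8152 - 23103) - 6671 = -14951 - 6671 = -21622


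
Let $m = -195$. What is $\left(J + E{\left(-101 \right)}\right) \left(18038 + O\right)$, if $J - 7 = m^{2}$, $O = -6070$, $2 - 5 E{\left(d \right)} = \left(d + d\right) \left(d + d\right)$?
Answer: $\frac{1787516544}{5} \approx 3.575 \cdot 10^{8}$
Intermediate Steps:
$E{\left(d \right)} = \frac{2}{5} - \frac{4 d^{2}}{5}$ ($E{\left(d \right)} = \frac{2}{5} - \frac{\left(d + d\right) \left(d + d\right)}{5} = \frac{2}{5} - \frac{2 d 2 d}{5} = \frac{2}{5} - \frac{4 d^{2}}{5}$)
$J = 38032$ ($J = 7 + \left(-195\right)^{2} = 7 + 38025 = 38032$)
$\left(J + E{\left(-101 \right)}\right) \left(18038 + O\right) = \left(38032 + \left(\frac{2}{5} - \frac{4 \left(-101\right)^{2}}{5}\right)\right) \left(18038 - 6070\right) = \left(38032 + \left(\frac{2}{5} - \frac{40804}{5}\right)\right) 11968 = \left(38032 - \frac{40802}{5}\right) 11968 = \frac{149358}{5} \cdot 11968 = \frac{1787516544}{5}$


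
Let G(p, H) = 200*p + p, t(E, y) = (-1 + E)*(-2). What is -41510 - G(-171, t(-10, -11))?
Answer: -7139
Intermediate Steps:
t(E, y) = 2 - 2*E
G(p, H) = 201*p
-41510 - G(-171, t(-10, -11)) = -41510 - 201*(-171) = -41510 - 1*(-34371) = -41510 + 34371 = -7139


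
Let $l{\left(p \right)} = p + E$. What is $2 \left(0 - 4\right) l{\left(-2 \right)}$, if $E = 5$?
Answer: $-24$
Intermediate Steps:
$l{\left(p \right)} = 5 + p$ ($l{\left(p \right)} = p + 5 = 5 + p$)
$2 \left(0 - 4\right) l{\left(-2 \right)} = 2 \left(0 - 4\right) \left(5 - 2\right) = 2 \left(-4\right) 3 = \left(-8\right) 3 = -24$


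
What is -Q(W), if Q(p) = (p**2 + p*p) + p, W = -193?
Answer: -74305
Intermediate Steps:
Q(p) = p + 2*p**2 (Q(p) = (p**2 + p**2) + p = 2*p**2 + p = p + 2*p**2)
-Q(W) = -(-193)*(1 + 2*(-193)) = -(-193)*(1 - 386) = -(-193)*(-385) = -1*74305 = -74305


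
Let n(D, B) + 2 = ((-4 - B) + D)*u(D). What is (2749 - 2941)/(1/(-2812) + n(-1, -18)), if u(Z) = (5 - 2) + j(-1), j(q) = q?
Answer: -539904/67487 ≈ -8.0001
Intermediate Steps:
u(Z) = 2 (u(Z) = (5 - 2) - 1 = 3 - 1 = 2)
n(D, B) = -10 - 2*B + 2*D (n(D, B) = -2 + ((-4 - B) + D)*2 = -2 + (-4 + D - B)*2 = -2 + (-8 - 2*B + 2*D) = -10 - 2*B + 2*D)
(2749 - 2941)/(1/(-2812) + n(-1, -18)) = (2749 - 2941)/(1/(-2812) + (-10 - 2*(-18) + 2*(-1))) = -192/(-1/2812 + (-10 + 36 - 2)) = -192/(-1/2812 + 24) = -192/67487/2812 = -192*2812/67487 = -539904/67487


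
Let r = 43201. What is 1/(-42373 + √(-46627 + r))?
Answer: -42373/1795474555 - I*√3426/1795474555 ≈ -2.36e-5 - 3.26e-8*I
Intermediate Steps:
1/(-42373 + √(-46627 + r)) = 1/(-42373 + √(-46627 + 43201)) = 1/(-42373 + √(-3426)) = 1/(-42373 + I*√3426)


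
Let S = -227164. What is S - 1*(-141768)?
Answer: -85396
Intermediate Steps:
S - 1*(-141768) = -227164 - 1*(-141768) = -227164 + 141768 = -85396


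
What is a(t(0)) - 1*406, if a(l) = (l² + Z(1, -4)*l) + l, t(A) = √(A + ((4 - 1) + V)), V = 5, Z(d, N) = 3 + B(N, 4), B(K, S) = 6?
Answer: -398 + 20*√2 ≈ -369.72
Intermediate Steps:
Z(d, N) = 9 (Z(d, N) = 3 + 6 = 9)
t(A) = √(8 + A) (t(A) = √(A + ((4 - 1) + 5)) = √(A + (3 + 5)) = √(A + 8) = √(8 + A))
a(l) = l² + 10*l (a(l) = (l² + 9*l) + l = l² + 10*l)
a(t(0)) - 1*406 = √(8 + 0)*(10 + √(8 + 0)) - 1*406 = √8*(10 + √8) - 406 = (2*√2)*(10 + 2*√2) - 406 = 2*√2*(10 + 2*√2) - 406 = -406 + 2*√2*(10 + 2*√2)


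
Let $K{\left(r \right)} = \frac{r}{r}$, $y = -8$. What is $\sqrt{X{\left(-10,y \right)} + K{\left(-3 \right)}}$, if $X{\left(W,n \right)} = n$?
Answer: $i \sqrt{7} \approx 2.6458 i$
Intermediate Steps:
$K{\left(r \right)} = 1$
$\sqrt{X{\left(-10,y \right)} + K{\left(-3 \right)}} = \sqrt{-8 + 1} = \sqrt{-7} = i \sqrt{7}$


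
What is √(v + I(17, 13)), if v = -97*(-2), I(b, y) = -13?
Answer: √181 ≈ 13.454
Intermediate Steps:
v = 194
√(v + I(17, 13)) = √(194 - 13) = √181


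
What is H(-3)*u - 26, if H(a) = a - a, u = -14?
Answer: -26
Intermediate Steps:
H(a) = 0
H(-3)*u - 26 = 0*(-14) - 26 = 0 - 26 = -26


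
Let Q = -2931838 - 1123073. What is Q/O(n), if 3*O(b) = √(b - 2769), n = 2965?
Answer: -1737819/2 ≈ -8.6891e+5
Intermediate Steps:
O(b) = √(-2769 + b)/3 (O(b) = √(b - 2769)/3 = √(-2769 + b)/3)
Q = -4054911
Q/O(n) = -4054911*3/√(-2769 + 2965) = -4054911/(√196/3) = -4054911/((⅓)*14) = -4054911/14/3 = -4054911*3/14 = -1737819/2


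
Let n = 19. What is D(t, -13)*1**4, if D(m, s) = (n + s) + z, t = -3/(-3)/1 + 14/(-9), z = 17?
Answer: 23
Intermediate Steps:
t = -5/9 (t = -3*(-1/3)*1 + 14*(-1/9) = 1*1 - 14/9 = 1 - 14/9 = -5/9 ≈ -0.55556)
D(m, s) = 36 + s (D(m, s) = (19 + s) + 17 = 36 + s)
D(t, -13)*1**4 = (36 - 13)*1**4 = 23*1 = 23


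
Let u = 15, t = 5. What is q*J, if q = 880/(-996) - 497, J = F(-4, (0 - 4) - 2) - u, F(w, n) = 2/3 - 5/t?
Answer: 5702758/747 ≈ 7634.2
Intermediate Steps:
F(w, n) = -⅓ (F(w, n) = 2/3 - 5/5 = 2*(⅓) - 5*⅕ = ⅔ - 1 = -⅓)
J = -46/3 (J = -⅓ - 1*15 = -⅓ - 15 = -46/3 ≈ -15.333)
q = -123973/249 (q = 880*(-1/996) - 497 = -220/249 - 497 = -123973/249 ≈ -497.88)
q*J = -123973/249*(-46/3) = 5702758/747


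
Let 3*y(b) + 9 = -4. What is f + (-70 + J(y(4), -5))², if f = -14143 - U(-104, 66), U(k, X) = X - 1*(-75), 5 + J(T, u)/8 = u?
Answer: 8216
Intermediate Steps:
y(b) = -13/3 (y(b) = -3 + (⅓)*(-4) = -3 - 4/3 = -13/3)
J(T, u) = -40 + 8*u
U(k, X) = 75 + X (U(k, X) = X + 75 = 75 + X)
f = -14284 (f = -14143 - (75 + 66) = -14143 - 1*141 = -14143 - 141 = -14284)
f + (-70 + J(y(4), -5))² = -14284 + (-70 + (-40 + 8*(-5)))² = -14284 + (-70 + (-40 - 40))² = -14284 + (-70 - 80)² = -14284 + (-150)² = -14284 + 22500 = 8216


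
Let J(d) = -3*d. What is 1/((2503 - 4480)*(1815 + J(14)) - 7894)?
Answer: -1/3513115 ≈ -2.8465e-7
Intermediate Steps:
1/((2503 - 4480)*(1815 + J(14)) - 7894) = 1/((2503 - 4480)*(1815 - 3*14) - 7894) = 1/(-1977*(1815 - 42) - 7894) = 1/(-1977*1773 - 7894) = 1/(-3505221 - 7894) = 1/(-3513115) = -1/3513115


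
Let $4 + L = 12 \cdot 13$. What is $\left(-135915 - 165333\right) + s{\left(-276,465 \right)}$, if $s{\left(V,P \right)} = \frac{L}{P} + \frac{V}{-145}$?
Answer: $- \frac{4062299204}{13485} \approx -3.0125 \cdot 10^{5}$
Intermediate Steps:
$L = 152$ ($L = -4 + 12 \cdot 13 = -4 + 156 = 152$)
$s{\left(V,P \right)} = \frac{152}{P} - \frac{V}{145}$ ($s{\left(V,P \right)} = \frac{152}{P} + \frac{V}{-145} = \frac{152}{P} + V \left(- \frac{1}{145}\right) = \frac{152}{P} - \frac{V}{145}$)
$\left(-135915 - 165333\right) + s{\left(-276,465 \right)} = \left(-135915 - 165333\right) + \left(\frac{152}{465} - - \frac{276}{145}\right) = -301248 + \left(152 \cdot \frac{1}{465} + \frac{276}{145}\right) = -301248 + \left(\frac{152}{465} + \frac{276}{145}\right) = -301248 + \frac{30076}{13485} = - \frac{4062299204}{13485}$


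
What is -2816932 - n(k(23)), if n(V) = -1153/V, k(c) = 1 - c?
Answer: -61973657/22 ≈ -2.8170e+6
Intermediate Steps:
-2816932 - n(k(23)) = -2816932 - (-1153)/(1 - 1*23) = -2816932 - (-1153)/(1 - 23) = -2816932 - (-1153)/(-22) = -2816932 - (-1153)*(-1)/22 = -2816932 - 1*1153/22 = -2816932 - 1153/22 = -61973657/22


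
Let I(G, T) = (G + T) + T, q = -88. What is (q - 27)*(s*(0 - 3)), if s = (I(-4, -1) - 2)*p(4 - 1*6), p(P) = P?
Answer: 5520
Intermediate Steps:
I(G, T) = G + 2*T
s = 16 (s = ((-4 + 2*(-1)) - 2)*(4 - 1*6) = ((-4 - 2) - 2)*(4 - 6) = (-6 - 2)*(-2) = -8*(-2) = 16)
(q - 27)*(s*(0 - 3)) = (-88 - 27)*(16*(0 - 3)) = -1840*(-3) = -115*(-48) = 5520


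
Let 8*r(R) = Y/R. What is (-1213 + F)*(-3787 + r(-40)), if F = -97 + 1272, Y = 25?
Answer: 4605087/32 ≈ 1.4391e+5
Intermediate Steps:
r(R) = 25/(8*R) (r(R) = (25/R)/8 = 25/(8*R))
F = 1175
(-1213 + F)*(-3787 + r(-40)) = (-1213 + 1175)*(-3787 + (25/8)/(-40)) = -38*(-3787 + (25/8)*(-1/40)) = -38*(-3787 - 5/64) = -38*(-242373/64) = 4605087/32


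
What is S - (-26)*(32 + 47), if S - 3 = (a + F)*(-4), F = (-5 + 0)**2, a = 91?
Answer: 1593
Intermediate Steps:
F = 25 (F = (-5)**2 = 25)
S = -461 (S = 3 + (91 + 25)*(-4) = 3 + 116*(-4) = 3 - 464 = -461)
S - (-26)*(32 + 47) = -461 - (-26)*(32 + 47) = -461 - (-26)*79 = -461 - 1*(-2054) = -461 + 2054 = 1593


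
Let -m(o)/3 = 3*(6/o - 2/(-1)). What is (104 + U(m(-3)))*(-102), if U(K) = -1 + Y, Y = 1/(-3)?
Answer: -10472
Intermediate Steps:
Y = -⅓ ≈ -0.33333
m(o) = -18 - 54/o (m(o) = -9*(6/o - 2/(-1)) = -9*(6/o - 2*(-1)) = -9*(6/o + 2) = -9*(2 + 6/o) = -3*(6 + 18/o) = -18 - 54/o)
U(K) = -4/3 (U(K) = -1 - ⅓ = -4/3)
(104 + U(m(-3)))*(-102) = (104 - 4/3)*(-102) = (308/3)*(-102) = -10472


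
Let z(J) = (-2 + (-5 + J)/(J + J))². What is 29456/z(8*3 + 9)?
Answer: 2004849/169 ≈ 11863.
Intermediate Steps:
z(J) = (-2 + (-5 + J)/(2*J))² (z(J) = (-2 + (-5 + J)/((2*J)))² = (-2 + (-5 + J)*(1/(2*J)))² = (-2 + (-5 + J)/(2*J))²)
29456/z(8*3 + 9) = 29456/(((5 + 3*(8*3 + 9))²/(4*(8*3 + 9)²))) = 29456/(((5 + 3*(24 + 9))²/(4*(24 + 9)²))) = 29456/(((¼)*(5 + 3*33)²/33²)) = 29456/(((¼)*(1/1089)*(5 + 99)²)) = 29456/(((¼)*(1/1089)*104²)) = 29456/(((¼)*(1/1089)*10816)) = 29456/(2704/1089) = 29456*(1089/2704) = 2004849/169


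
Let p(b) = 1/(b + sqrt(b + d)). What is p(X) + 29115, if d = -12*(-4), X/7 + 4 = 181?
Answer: 14885859383/511278 - sqrt(143)/511278 ≈ 29115.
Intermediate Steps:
X = 1239 (X = -28 + 7*181 = -28 + 1267 = 1239)
d = 48
p(b) = 1/(b + sqrt(48 + b)) (p(b) = 1/(b + sqrt(b + 48)) = 1/(b + sqrt(48 + b)))
p(X) + 29115 = 1/(1239 + sqrt(48 + 1239)) + 29115 = 1/(1239 + sqrt(1287)) + 29115 = 1/(1239 + 3*sqrt(143)) + 29115 = 29115 + 1/(1239 + 3*sqrt(143))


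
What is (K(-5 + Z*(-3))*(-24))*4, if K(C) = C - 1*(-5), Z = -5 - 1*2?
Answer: -2016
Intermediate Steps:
Z = -7 (Z = -5 - 2 = -7)
K(C) = 5 + C (K(C) = C + 5 = 5 + C)
(K(-5 + Z*(-3))*(-24))*4 = ((5 + (-5 - 7*(-3)))*(-24))*4 = ((5 + (-5 + 21))*(-24))*4 = ((5 + 16)*(-24))*4 = (21*(-24))*4 = -504*4 = -2016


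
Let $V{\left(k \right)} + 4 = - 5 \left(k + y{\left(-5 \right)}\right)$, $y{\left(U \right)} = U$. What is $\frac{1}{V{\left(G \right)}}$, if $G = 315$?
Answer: $- \frac{1}{1554} \approx -0.0006435$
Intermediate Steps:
$V{\left(k \right)} = 21 - 5 k$ ($V{\left(k \right)} = -4 - 5 \left(k - 5\right) = -4 - 5 \left(-5 + k\right) = -4 - \left(-25 + 5 k\right) = 21 - 5 k$)
$\frac{1}{V{\left(G \right)}} = \frac{1}{21 - 1575} = \frac{1}{-1554} = - \frac{1}{1554}$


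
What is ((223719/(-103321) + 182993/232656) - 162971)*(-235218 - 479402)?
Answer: 699893625060664676585/6009562644 ≈ 1.1646e+11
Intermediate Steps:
((223719/(-103321) + 182993/232656) - 162971)*(-235218 - 479402) = ((223719*(-1/103321) + 182993*(1/232656)) - 162971)*(-714620) = ((-223719/103321 + 182993/232656) - 162971)*(-714620) = (-33142547911/24038250576 - 162971)*(-714620) = -3917570877169207/24038250576*(-714620) = 699893625060664676585/6009562644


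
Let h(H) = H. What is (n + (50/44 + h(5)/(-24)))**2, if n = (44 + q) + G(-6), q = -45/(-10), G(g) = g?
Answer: 131446225/69696 ≈ 1886.0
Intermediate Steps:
q = 9/2 (q = -45*(-1/10) = 9/2 ≈ 4.5000)
n = 85/2 (n = (44 + 9/2) - 6 = 97/2 - 6 = 85/2 ≈ 42.500)
(n + (50/44 + h(5)/(-24)))**2 = (85/2 + (50/44 + 5/(-24)))**2 = (85/2 + (50*(1/44) + 5*(-1/24)))**2 = (85/2 + (25/22 - 5/24))**2 = (85/2 + 245/264)**2 = (11465/264)**2 = 131446225/69696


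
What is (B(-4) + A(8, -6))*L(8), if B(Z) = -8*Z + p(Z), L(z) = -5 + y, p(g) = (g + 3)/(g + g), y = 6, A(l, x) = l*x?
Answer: -127/8 ≈ -15.875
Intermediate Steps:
p(g) = (3 + g)/(2*g) (p(g) = (3 + g)/((2*g)) = (3 + g)*(1/(2*g)) = (3 + g)/(2*g))
L(z) = 1 (L(z) = -5 + 6 = 1)
B(Z) = -8*Z + (3 + Z)/(2*Z)
(B(-4) + A(8, -6))*L(8) = ((½)*(3 - 4 - 16*(-4)²)/(-4) + 8*(-6))*1 = ((½)*(-¼)*(3 - 4 - 16*16) - 48)*1 = ((½)*(-¼)*(3 - 4 - 256) - 48)*1 = ((½)*(-¼)*(-257) - 48)*1 = (257/8 - 48)*1 = -127/8*1 = -127/8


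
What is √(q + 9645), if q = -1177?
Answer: 2*√2117 ≈ 92.022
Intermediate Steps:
√(q + 9645) = √(-1177 + 9645) = √8468 = 2*√2117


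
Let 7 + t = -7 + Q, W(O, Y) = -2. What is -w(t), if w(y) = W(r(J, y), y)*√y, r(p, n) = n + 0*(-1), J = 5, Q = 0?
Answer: 2*I*√14 ≈ 7.4833*I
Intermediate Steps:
r(p, n) = n (r(p, n) = n + 0 = n)
t = -14 (t = -7 + (-7 + 0) = -7 - 7 = -14)
w(y) = -2*√y
-w(t) = -(-2)*√(-14) = -(-2)*I*√14 = 2*I*√14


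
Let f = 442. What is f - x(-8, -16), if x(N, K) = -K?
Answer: 426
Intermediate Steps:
f - x(-8, -16) = 442 - (-1)*(-16) = 442 - 1*16 = 442 - 16 = 426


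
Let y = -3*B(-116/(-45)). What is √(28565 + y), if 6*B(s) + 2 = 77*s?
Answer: 2*√1601255/15 ≈ 168.72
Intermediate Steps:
B(s) = -⅓ + 77*s/6 (B(s) = -⅓ + (77*s)/6 = -⅓ + 77*s/6)
y = -4421/45 (y = -3*(-⅓ + 77*(-116/(-45))/6) = -3*(-⅓ + 77*(-116*(-1/45))/6) = -3*(-⅓ + (77/6)*(116/45)) = -3*(-⅓ + 4466/135) = -3*4421/135 = -4421/45 ≈ -98.244)
√(28565 + y) = √(28565 - 4421/45) = √(1281004/45) = 2*√1601255/15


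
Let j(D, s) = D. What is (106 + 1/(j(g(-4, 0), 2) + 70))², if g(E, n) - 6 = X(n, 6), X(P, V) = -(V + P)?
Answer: 55071241/4900 ≈ 11239.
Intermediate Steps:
X(P, V) = -P - V (X(P, V) = -(P + V) = -P - V)
g(E, n) = -n (g(E, n) = 6 + (-n - 1*6) = 6 + (-n - 6) = 6 + (-6 - n) = -n)
(106 + 1/(j(g(-4, 0), 2) + 70))² = (106 + 1/(-1*0 + 70))² = (106 + 1/(0 + 70))² = (106 + 1/70)² = (7421/70)² = 55071241/4900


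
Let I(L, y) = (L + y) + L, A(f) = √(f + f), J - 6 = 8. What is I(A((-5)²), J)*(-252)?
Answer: -3528 - 2520*√2 ≈ -7091.8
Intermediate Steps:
J = 14 (J = 6 + 8 = 14)
A(f) = √2*√f (A(f) = √(2*f) = √2*√f)
I(L, y) = y + 2*L
I(A((-5)²), J)*(-252) = (14 + 2*(√2*√((-5)²)))*(-252) = (14 + 2*(√2*√25))*(-252) = (14 + 2*(√2*5))*(-252) = (14 + 2*(5*√2))*(-252) = (14 + 10*√2)*(-252) = -3528 - 2520*√2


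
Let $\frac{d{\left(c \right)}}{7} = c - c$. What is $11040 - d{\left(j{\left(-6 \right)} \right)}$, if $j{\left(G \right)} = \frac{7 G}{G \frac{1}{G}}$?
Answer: $11040$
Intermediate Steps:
$j{\left(G \right)} = 7 G$ ($j{\left(G \right)} = \frac{7 G}{1} = 7 G 1 = 7 G$)
$d{\left(c \right)} = 0$ ($d{\left(c \right)} = 7 \left(c - c\right) = 7 \cdot 0 = 0$)
$11040 - d{\left(j{\left(-6 \right)} \right)} = 11040 - 0 = 11040 + 0 = 11040$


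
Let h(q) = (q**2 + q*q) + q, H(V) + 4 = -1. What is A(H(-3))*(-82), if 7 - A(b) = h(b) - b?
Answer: 3526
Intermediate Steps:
H(V) = -5 (H(V) = -4 - 1 = -5)
h(q) = q + 2*q**2 (h(q) = (q**2 + q**2) + q = 2*q**2 + q = q + 2*q**2)
A(b) = 7 + b - b*(1 + 2*b) (A(b) = 7 - (b*(1 + 2*b) - b) = 7 - (-b + b*(1 + 2*b)) = 7 + (b - b*(1 + 2*b)) = 7 + b - b*(1 + 2*b))
A(H(-3))*(-82) = (7 - 2*(-5)**2)*(-82) = (7 - 2*25)*(-82) = (7 - 50)*(-82) = -43*(-82) = 3526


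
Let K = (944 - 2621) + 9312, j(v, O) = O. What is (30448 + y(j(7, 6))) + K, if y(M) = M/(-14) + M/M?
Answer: 266585/7 ≈ 38084.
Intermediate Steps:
K = 7635 (K = -1677 + 9312 = 7635)
y(M) = 1 - M/14 (y(M) = M*(-1/14) + 1 = -M/14 + 1 = 1 - M/14)
(30448 + y(j(7, 6))) + K = (30448 + (1 - 1/14*6)) + 7635 = (30448 + (1 - 3/7)) + 7635 = (30448 + 4/7) + 7635 = 213140/7 + 7635 = 266585/7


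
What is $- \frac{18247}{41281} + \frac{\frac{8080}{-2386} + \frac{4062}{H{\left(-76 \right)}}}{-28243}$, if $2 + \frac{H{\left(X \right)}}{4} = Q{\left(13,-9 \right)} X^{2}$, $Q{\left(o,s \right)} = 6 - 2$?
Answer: $- \frac{28399194557721075}{64265968092776276} \approx -0.4419$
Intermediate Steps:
$Q{\left(o,s \right)} = 4$
$H{\left(X \right)} = -8 + 16 X^{2}$ ($H{\left(X \right)} = -8 + 4 \cdot 4 X^{2} = -8 + 16 X^{2}$)
$- \frac{18247}{41281} + \frac{\frac{8080}{-2386} + \frac{4062}{H{\left(-76 \right)}}}{-28243} = - \frac{18247}{41281} + \frac{\frac{8080}{-2386} + \frac{4062}{-8 + 16 \left(-76\right)^{2}}}{-28243} = \left(-18247\right) \frac{1}{41281} + \left(8080 \left(- \frac{1}{2386}\right) + \frac{4062}{-8 + 16 \cdot 5776}\right) \left(- \frac{1}{28243}\right) = - \frac{18247}{41281} + \left(- \frac{4040}{1193} + \frac{4062}{-8 + 92416}\right) \left(- \frac{1}{28243}\right) = - \frac{18247}{41281} + \left(- \frac{4040}{1193} + \frac{4062}{92408}\right) \left(- \frac{1}{28243}\right) = - \frac{18247}{41281} + \left(- \frac{4040}{1193} + 4062 \cdot \frac{1}{92408}\right) \left(- \frac{1}{28243}\right) = - \frac{18247}{41281} + \left(- \frac{4040}{1193} + \frac{2031}{46204}\right) \left(- \frac{1}{28243}\right) = - \frac{18247}{41281} - - \frac{184241177}{1556792909396} = - \frac{18247}{41281} + \frac{184241177}{1556792909396} = - \frac{28399194557721075}{64265968092776276}$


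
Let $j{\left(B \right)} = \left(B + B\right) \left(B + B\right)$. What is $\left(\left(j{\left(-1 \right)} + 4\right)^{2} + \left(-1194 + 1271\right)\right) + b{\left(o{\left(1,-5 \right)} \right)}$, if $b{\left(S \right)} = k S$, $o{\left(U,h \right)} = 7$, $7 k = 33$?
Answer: $174$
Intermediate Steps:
$k = \frac{33}{7}$ ($k = \frac{1}{7} \cdot 33 = \frac{33}{7} \approx 4.7143$)
$b{\left(S \right)} = \frac{33 S}{7}$
$j{\left(B \right)} = 4 B^{2}$ ($j{\left(B \right)} = 2 B 2 B = 4 B^{2}$)
$\left(\left(j{\left(-1 \right)} + 4\right)^{2} + \left(-1194 + 1271\right)\right) + b{\left(o{\left(1,-5 \right)} \right)} = \left(\left(4 \left(-1\right)^{2} + 4\right)^{2} + \left(-1194 + 1271\right)\right) + \frac{33}{7} \cdot 7 = \left(\left(4 \cdot 1 + 4\right)^{2} + 77\right) + 33 = \left(\left(4 + 4\right)^{2} + 77\right) + 33 = \left(8^{2} + 77\right) + 33 = \left(64 + 77\right) + 33 = 141 + 33 = 174$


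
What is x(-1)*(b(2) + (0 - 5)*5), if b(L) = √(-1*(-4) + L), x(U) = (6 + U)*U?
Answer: 125 - 5*√6 ≈ 112.75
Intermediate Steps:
x(U) = U*(6 + U)
b(L) = √(4 + L)
x(-1)*(b(2) + (0 - 5)*5) = (-(6 - 1))*(√(4 + 2) + (0 - 5)*5) = (-1*5)*(√6 - 5*5) = -5*(√6 - 25) = -5*(-25 + √6) = 125 - 5*√6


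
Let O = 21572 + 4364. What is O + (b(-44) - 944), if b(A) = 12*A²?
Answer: 48224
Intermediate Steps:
O = 25936
O + (b(-44) - 944) = 25936 + (12*(-44)² - 944) = 25936 + (12*1936 - 944) = 25936 + (23232 - 944) = 25936 + 22288 = 48224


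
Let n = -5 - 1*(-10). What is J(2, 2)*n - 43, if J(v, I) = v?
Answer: -33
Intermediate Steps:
n = 5 (n = -5 + 10 = 5)
J(2, 2)*n - 43 = 2*5 - 43 = 10 - 43 = -33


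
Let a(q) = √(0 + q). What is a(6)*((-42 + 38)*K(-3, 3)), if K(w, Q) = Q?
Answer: -12*√6 ≈ -29.394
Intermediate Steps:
a(q) = √q
a(6)*((-42 + 38)*K(-3, 3)) = √6*((-42 + 38)*3) = √6*(-4*3) = √6*(-12) = -12*√6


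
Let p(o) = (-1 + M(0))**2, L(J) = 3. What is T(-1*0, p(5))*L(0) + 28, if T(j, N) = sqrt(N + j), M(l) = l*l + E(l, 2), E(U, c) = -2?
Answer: 37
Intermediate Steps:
M(l) = -2 + l**2 (M(l) = l*l - 2 = l**2 - 2 = -2 + l**2)
p(o) = 9 (p(o) = (-1 + (-2 + 0**2))**2 = (-1 + (-2 + 0))**2 = (-1 - 2)**2 = (-3)**2 = 9)
T(-1*0, p(5))*L(0) + 28 = sqrt(9 - 1*0)*3 + 28 = sqrt(9 + 0)*3 + 28 = sqrt(9)*3 + 28 = 3*3 + 28 = 9 + 28 = 37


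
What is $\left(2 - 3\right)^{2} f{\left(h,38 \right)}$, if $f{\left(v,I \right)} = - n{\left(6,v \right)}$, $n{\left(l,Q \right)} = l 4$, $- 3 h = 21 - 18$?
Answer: $-24$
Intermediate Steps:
$h = -1$ ($h = - \frac{21 - 18}{3} = \left(- \frac{1}{3}\right) 3 = -1$)
$n{\left(l,Q \right)} = 4 l$
$f{\left(v,I \right)} = -24$ ($f{\left(v,I \right)} = - 4 \cdot 6 = \left(-1\right) 24 = -24$)
$\left(2 - 3\right)^{2} f{\left(h,38 \right)} = \left(2 - 3\right)^{2} \left(-24\right) = \left(-1\right)^{2} \left(-24\right) = 1 \left(-24\right) = -24$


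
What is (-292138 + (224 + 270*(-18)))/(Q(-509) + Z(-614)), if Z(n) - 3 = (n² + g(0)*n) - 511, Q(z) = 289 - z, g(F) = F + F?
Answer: -148387/188643 ≈ -0.78660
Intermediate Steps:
g(F) = 2*F
Z(n) = -508 + n² (Z(n) = 3 + ((n² + (2*0)*n) - 511) = 3 + ((n² + 0*n) - 511) = 3 + ((n² + 0) - 511) = 3 + (n² - 511) = 3 + (-511 + n²) = -508 + n²)
(-292138 + (224 + 270*(-18)))/(Q(-509) + Z(-614)) = (-292138 + (224 + 270*(-18)))/((289 - 1*(-509)) + (-508 + (-614)²)) = (-292138 + (224 - 4860))/((289 + 509) + (-508 + 376996)) = (-292138 - 4636)/(798 + 376488) = -296774/377286 = -296774*1/377286 = -148387/188643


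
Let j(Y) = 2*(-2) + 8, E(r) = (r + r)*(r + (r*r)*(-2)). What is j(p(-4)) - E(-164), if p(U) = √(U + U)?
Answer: -17697564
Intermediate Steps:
E(r) = 2*r*(r - 2*r²) (E(r) = (2*r)*(r + r²*(-2)) = (2*r)*(r - 2*r²) = 2*r*(r - 2*r²))
p(U) = √2*√U (p(U) = √(2*U) = √2*√U)
j(Y) = 4 (j(Y) = -4 + 8 = 4)
j(p(-4)) - E(-164) = 4 - (-164)²*(2 - 4*(-164)) = 4 - 26896*(2 + 656) = 4 - 26896*658 = 4 - 1*17697568 = 4 - 17697568 = -17697564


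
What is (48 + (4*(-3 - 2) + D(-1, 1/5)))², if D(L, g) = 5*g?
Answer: 841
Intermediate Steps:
(48 + (4*(-3 - 2) + D(-1, 1/5)))² = (48 + (4*(-3 - 2) + 5/5))² = (48 + (4*(-5) + 5*(⅕)))² = (48 + (-20 + 1))² = (48 - 19)² = 29² = 841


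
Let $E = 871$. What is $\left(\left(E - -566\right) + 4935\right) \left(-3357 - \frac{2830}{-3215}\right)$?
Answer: $- \frac{13750680420}{643} \approx -2.1385 \cdot 10^{7}$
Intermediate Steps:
$\left(\left(E - -566\right) + 4935\right) \left(-3357 - \frac{2830}{-3215}\right) = \left(\left(871 - -566\right) + 4935\right) \left(-3357 - \frac{2830}{-3215}\right) = \left(\left(871 + 566\right) + 4935\right) \left(-3357 - - \frac{566}{643}\right) = \left(1437 + 4935\right) \left(-3357 + \frac{566}{643}\right) = 6372 \left(- \frac{2157985}{643}\right) = - \frac{13750680420}{643}$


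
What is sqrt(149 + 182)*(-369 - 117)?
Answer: -486*sqrt(331) ≈ -8842.0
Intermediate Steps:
sqrt(149 + 182)*(-369 - 117) = sqrt(331)*(-486) = -486*sqrt(331)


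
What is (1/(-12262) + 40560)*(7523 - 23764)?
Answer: -8077408063279/12262 ≈ -6.5874e+8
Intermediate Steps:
(1/(-12262) + 40560)*(7523 - 23764) = (-1/12262 + 40560)*(-16241) = (497346719/12262)*(-16241) = -8077408063279/12262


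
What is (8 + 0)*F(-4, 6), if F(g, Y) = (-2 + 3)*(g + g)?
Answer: -64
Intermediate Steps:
F(g, Y) = 2*g (F(g, Y) = 1*(2*g) = 2*g)
(8 + 0)*F(-4, 6) = (8 + 0)*(2*(-4)) = 8*(-8) = -64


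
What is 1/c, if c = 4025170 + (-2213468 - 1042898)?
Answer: 1/768804 ≈ 1.3007e-6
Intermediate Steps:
c = 768804 (c = 4025170 - 3256366 = 768804)
1/c = 1/768804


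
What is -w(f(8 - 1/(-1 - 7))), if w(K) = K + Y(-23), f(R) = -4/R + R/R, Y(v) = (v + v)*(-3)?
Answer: -9003/65 ≈ -138.51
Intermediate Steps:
Y(v) = -6*v (Y(v) = (2*v)*(-3) = -6*v)
f(R) = 1 - 4/R (f(R) = -4/R + 1 = 1 - 4/R)
w(K) = 138 + K (w(K) = K - 6*(-23) = K + 138 = 138 + K)
-w(f(8 - 1/(-1 - 7))) = -(138 + (-4 + (8 - 1/(-1 - 7)))/(8 - 1/(-1 - 7))) = -(138 + (-4 + (8 - 1/(-8)))/(8 - 1/(-8))) = -(138 + (-4 + (8 - 1*(-⅛)))/(8 - 1*(-⅛))) = -(138 + (-4 + (8 + ⅛))/(8 + ⅛)) = -(138 + (-4 + 65/8)/(65/8)) = -(138 + (8/65)*(33/8)) = -(138 + 33/65) = -1*9003/65 = -9003/65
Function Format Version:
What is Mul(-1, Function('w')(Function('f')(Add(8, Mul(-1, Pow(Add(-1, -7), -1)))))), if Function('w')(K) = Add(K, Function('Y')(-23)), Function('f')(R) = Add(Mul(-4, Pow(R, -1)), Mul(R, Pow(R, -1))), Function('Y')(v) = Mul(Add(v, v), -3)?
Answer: Rational(-9003, 65) ≈ -138.51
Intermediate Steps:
Function('Y')(v) = Mul(-6, v) (Function('Y')(v) = Mul(Mul(2, v), -3) = Mul(-6, v))
Function('f')(R) = Add(1, Mul(-4, Pow(R, -1))) (Function('f')(R) = Add(Mul(-4, Pow(R, -1)), 1) = Add(1, Mul(-4, Pow(R, -1))))
Function('w')(K) = Add(138, K) (Function('w')(K) = Add(K, Mul(-6, -23)) = Add(K, 138) = Add(138, K))
Mul(-1, Function('w')(Function('f')(Add(8, Mul(-1, Pow(Add(-1, -7), -1)))))) = Mul(-1, Add(138, Mul(Pow(Add(8, Mul(-1, Pow(Add(-1, -7), -1))), -1), Add(-4, Add(8, Mul(-1, Pow(Add(-1, -7), -1))))))) = Mul(-1, Add(138, Mul(Pow(Add(8, Mul(-1, Pow(-8, -1))), -1), Add(-4, Add(8, Mul(-1, Pow(-8, -1))))))) = Mul(-1, Add(138, Mul(Pow(Add(8, Mul(-1, Rational(-1, 8))), -1), Add(-4, Add(8, Mul(-1, Rational(-1, 8))))))) = Mul(-1, Add(138, Mul(Pow(Add(8, Rational(1, 8)), -1), Add(-4, Add(8, Rational(1, 8)))))) = Mul(-1, Add(138, Mul(Pow(Rational(65, 8), -1), Add(-4, Rational(65, 8))))) = Mul(-1, Add(138, Mul(Rational(8, 65), Rational(33, 8)))) = Mul(-1, Add(138, Rational(33, 65))) = Mul(-1, Rational(9003, 65)) = Rational(-9003, 65)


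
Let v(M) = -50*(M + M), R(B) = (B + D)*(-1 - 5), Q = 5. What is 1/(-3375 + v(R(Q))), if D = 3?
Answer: 1/1425 ≈ 0.00070175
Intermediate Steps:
R(B) = -18 - 6*B (R(B) = (B + 3)*(-1 - 5) = (3 + B)*(-6) = -18 - 6*B)
v(M) = -100*M
1/(-3375 + v(R(Q))) = 1/(-3375 - 100*(-18 - 6*5)) = 1/(-3375 - 100*(-18 - 30)) = 1/(-3375 - 100*(-48)) = 1/(-3375 + 4800) = 1/1425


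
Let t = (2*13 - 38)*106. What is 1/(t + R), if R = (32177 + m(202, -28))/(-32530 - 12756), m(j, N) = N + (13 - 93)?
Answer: -45286/57635861 ≈ -0.00078573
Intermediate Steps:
m(j, N) = -80 + N (m(j, N) = N - 80 = -80 + N)
R = -32069/45286 (R = (32177 + (-80 - 28))/(-32530 - 12756) = (32177 - 108)/(-45286) = 32069*(-1/45286) = -32069/45286 ≈ -0.70814)
t = -1272 (t = (26 - 38)*106 = -12*106 = -1272)
1/(t + R) = 1/(-1272 - 32069/45286) = 1/(-57635861/45286) = -45286/57635861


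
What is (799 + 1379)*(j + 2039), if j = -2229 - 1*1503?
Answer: -3687354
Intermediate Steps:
j = -3732 (j = -2229 - 1503 = -3732)
(799 + 1379)*(j + 2039) = (799 + 1379)*(-3732 + 2039) = 2178*(-1693) = -3687354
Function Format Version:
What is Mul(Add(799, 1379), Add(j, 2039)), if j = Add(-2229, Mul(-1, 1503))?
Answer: -3687354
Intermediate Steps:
j = -3732 (j = Add(-2229, -1503) = -3732)
Mul(Add(799, 1379), Add(j, 2039)) = Mul(Add(799, 1379), Add(-3732, 2039)) = Mul(2178, -1693) = -3687354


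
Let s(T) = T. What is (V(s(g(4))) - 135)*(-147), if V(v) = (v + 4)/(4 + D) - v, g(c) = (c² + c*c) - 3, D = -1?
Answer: 22491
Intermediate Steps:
g(c) = -3 + 2*c² (g(c) = (c² + c²) - 3 = 2*c² - 3 = -3 + 2*c²)
V(v) = 4/3 - 2*v/3 (V(v) = (v + 4)/(4 - 1) - v = (4 + v)/3 - v = (4 + v)*(⅓) - v = (4/3 + v/3) - v = 4/3 - 2*v/3)
(V(s(g(4))) - 135)*(-147) = ((4/3 - 2*(-3 + 2*4²)/3) - 135)*(-147) = ((4/3 - 2*(-3 + 2*16)/3) - 135)*(-147) = ((4/3 - 2*(-3 + 32)/3) - 135)*(-147) = ((4/3 - ⅔*29) - 135)*(-147) = ((4/3 - 58/3) - 135)*(-147) = (-18 - 135)*(-147) = -153*(-147) = 22491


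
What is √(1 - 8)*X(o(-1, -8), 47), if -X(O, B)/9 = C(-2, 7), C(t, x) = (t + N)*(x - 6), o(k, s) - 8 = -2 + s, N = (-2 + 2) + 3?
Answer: -9*I*√7 ≈ -23.812*I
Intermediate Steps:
N = 3 (N = 0 + 3 = 3)
o(k, s) = 6 + s (o(k, s) = 8 + (-2 + s) = 6 + s)
C(t, x) = (-6 + x)*(3 + t) (C(t, x) = (t + 3)*(x - 6) = (3 + t)*(-6 + x) = (-6 + x)*(3 + t))
X(O, B) = -9 (X(O, B) = -9*(-18 - 6*(-2) + 3*7 - 2*7) = -9*(-18 + 12 + 21 - 14) = -9*1 = -9)
√(1 - 8)*X(o(-1, -8), 47) = √(1 - 8)*(-9) = √(-7)*(-9) = (I*√7)*(-9) = -9*I*√7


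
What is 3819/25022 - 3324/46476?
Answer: 7859893/96910206 ≈ 0.081105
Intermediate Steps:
3819/25022 - 3324/46476 = 3819*(1/25022) - 3324*1/46476 = 3819/25022 - 277/3873 = 7859893/96910206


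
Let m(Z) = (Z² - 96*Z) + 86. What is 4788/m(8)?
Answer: -798/103 ≈ -7.7476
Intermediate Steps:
m(Z) = 86 + Z² - 96*Z
4788/m(8) = 4788/(86 + 8² - 96*8) = 4788/(86 + 64 - 768) = 4788/(-618) = 4788*(-1/618) = -798/103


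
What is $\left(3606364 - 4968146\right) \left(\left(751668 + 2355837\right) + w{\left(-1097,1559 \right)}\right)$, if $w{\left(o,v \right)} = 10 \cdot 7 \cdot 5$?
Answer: $-4232220997610$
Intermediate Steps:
$w{\left(o,v \right)} = 350$ ($w{\left(o,v \right)} = 70 \cdot 5 = 350$)
$\left(3606364 - 4968146\right) \left(\left(751668 + 2355837\right) + w{\left(-1097,1559 \right)}\right) = \left(3606364 - 4968146\right) \left(\left(751668 + 2355837\right) + 350\right) = - 1361782 \left(3107505 + 350\right) = \left(-1361782\right) 3107855 = -4232220997610$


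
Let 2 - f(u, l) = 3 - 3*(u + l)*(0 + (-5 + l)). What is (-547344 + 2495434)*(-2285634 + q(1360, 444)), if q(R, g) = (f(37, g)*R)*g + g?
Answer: 745175326869838500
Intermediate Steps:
f(u, l) = -1 + 3*(-5 + l)*(l + u) (f(u, l) = 2 - (3 - 3*(u + l)*(0 + (-5 + l))) = 2 - (3 - 3*(l + u)*(-5 + l)) = 2 - (3 - 3*(-5 + l)*(l + u)) = 2 + (-3 + 3*(-5 + l)*(l + u)) = -1 + 3*(-5 + l)*(l + u))
q(R, g) = g + R*g*(-556 + 3*g² + 96*g) (q(R, g) = ((-1 - 15*g - 15*37 + 3*g² + 3*g*37)*R)*g + g = ((-1 - 15*g - 555 + 3*g² + 111*g)*R)*g + g = ((-556 + 3*g² + 96*g)*R)*g + g = (R*(-556 + 3*g² + 96*g))*g + g = R*g*(-556 + 3*g² + 96*g) + g = g + R*g*(-556 + 3*g² + 96*g))
(-547344 + 2495434)*(-2285634 + q(1360, 444)) = (-547344 + 2495434)*(-2285634 + 444*(1 + 1360*(-556 + 3*444² + 96*444))) = 1948090*(-2285634 + 444*(1 + 1360*(-556 + 3*197136 + 42624))) = 1948090*(-2285634 + 444*(1 + 1360*(-556 + 591408 + 42624))) = 1948090*(-2285634 + 444*(1 + 1360*633476)) = 1948090*(-2285634 + 444*(1 + 861527360)) = 1948090*(-2285634 + 444*861527361) = 1948090*(-2285634 + 382518148284) = 1948090*382515862650 = 745175326869838500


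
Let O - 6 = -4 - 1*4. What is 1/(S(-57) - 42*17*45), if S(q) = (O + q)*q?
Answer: -1/28767 ≈ -3.4762e-5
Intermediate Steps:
O = -2 (O = 6 + (-4 - 1*4) = 6 + (-4 - 4) = 6 - 8 = -2)
S(q) = q*(-2 + q) (S(q) = (-2 + q)*q = q*(-2 + q))
1/(S(-57) - 42*17*45) = 1/(-57*(-2 - 57) - 42*17*45) = 1/(-57*(-59) - 714*45) = 1/(3363 - 32130) = 1/(-28767) = -1/28767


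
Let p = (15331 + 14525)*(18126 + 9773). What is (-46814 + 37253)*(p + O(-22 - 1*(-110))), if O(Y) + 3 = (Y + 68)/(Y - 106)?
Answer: -7963859161639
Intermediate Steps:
O(Y) = -3 + (68 + Y)/(-106 + Y) (O(Y) = -3 + (Y + 68)/(Y - 106) = -3 + (68 + Y)/(-106 + Y))
p = 832952544 (p = 29856*27899 = 832952544)
(-46814 + 37253)*(p + O(-22 - 1*(-110))) = (-46814 + 37253)*(832952544 + 2*(193 - (-22 - 1*(-110)))/(-106 + (-22 - 1*(-110)))) = -9561*(832952544 + 2*(193 - (-22 + 110))/(-106 + (-22 + 110))) = -9561*(832952544 + 2*(193 - 1*88)/(-106 + 88)) = -9561*(832952544 + 2*(193 - 88)/(-18)) = -9561*(832952544 + 2*(-1/18)*105) = -9561*(832952544 - 35/3) = -9561*2498857597/3 = -7963859161639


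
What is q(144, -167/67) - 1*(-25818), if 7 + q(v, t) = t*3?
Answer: 1728836/67 ≈ 25804.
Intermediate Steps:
q(v, t) = -7 + 3*t (q(v, t) = -7 + t*3 = -7 + 3*t)
q(144, -167/67) - 1*(-25818) = (-7 + 3*(-167/67)) - 1*(-25818) = (-7 + 3*(-167*1/67)) + 25818 = (-7 + 3*(-167/67)) + 25818 = (-7 - 501/67) + 25818 = -970/67 + 25818 = 1728836/67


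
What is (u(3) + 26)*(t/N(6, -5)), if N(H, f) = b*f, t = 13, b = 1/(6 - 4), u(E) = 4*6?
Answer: -260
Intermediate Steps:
u(E) = 24
b = ½ (b = 1/2 = ½ ≈ 0.50000)
N(H, f) = f/2
(u(3) + 26)*(t/N(6, -5)) = (24 + 26)*(13/(((½)*(-5)))) = 50*(13/(-5/2)) = 50*(13*(-⅖)) = 50*(-26/5) = -260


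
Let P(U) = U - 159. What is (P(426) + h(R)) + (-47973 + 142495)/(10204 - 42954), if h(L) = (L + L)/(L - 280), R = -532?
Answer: 126043306/474875 ≈ 265.42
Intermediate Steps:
P(U) = -159 + U
h(L) = 2*L/(-280 + L) (h(L) = (2*L)/(-280 + L) = 2*L/(-280 + L))
(P(426) + h(R)) + (-47973 + 142495)/(10204 - 42954) = ((-159 + 426) + 2*(-532)/(-280 - 532)) + (-47973 + 142495)/(10204 - 42954) = (267 + 2*(-532)/(-812)) + 94522/(-32750) = (267 + 2*(-532)*(-1/812)) + 94522*(-1/32750) = (267 + 38/29) - 47261/16375 = 7781/29 - 47261/16375 = 126043306/474875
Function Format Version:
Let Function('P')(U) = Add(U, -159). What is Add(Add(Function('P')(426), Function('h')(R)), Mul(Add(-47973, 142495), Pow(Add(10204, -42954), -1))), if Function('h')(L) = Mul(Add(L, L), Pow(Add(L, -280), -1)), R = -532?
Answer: Rational(126043306, 474875) ≈ 265.42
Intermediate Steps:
Function('P')(U) = Add(-159, U)
Function('h')(L) = Mul(2, L, Pow(Add(-280, L), -1)) (Function('h')(L) = Mul(Mul(2, L), Pow(Add(-280, L), -1)) = Mul(2, L, Pow(Add(-280, L), -1)))
Add(Add(Function('P')(426), Function('h')(R)), Mul(Add(-47973, 142495), Pow(Add(10204, -42954), -1))) = Add(Add(Add(-159, 426), Mul(2, -532, Pow(Add(-280, -532), -1))), Mul(Add(-47973, 142495), Pow(Add(10204, -42954), -1))) = Add(Add(267, Mul(2, -532, Pow(-812, -1))), Mul(94522, Pow(-32750, -1))) = Add(Add(267, Mul(2, -532, Rational(-1, 812))), Mul(94522, Rational(-1, 32750))) = Add(Add(267, Rational(38, 29)), Rational(-47261, 16375)) = Add(Rational(7781, 29), Rational(-47261, 16375)) = Rational(126043306, 474875)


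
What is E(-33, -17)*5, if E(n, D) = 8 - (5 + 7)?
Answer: -20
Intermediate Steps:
E(n, D) = -4 (E(n, D) = 8 - 1*12 = 8 - 12 = -4)
E(-33, -17)*5 = -4*5 = -20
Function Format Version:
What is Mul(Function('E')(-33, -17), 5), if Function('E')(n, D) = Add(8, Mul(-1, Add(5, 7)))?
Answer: -20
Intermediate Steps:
Function('E')(n, D) = -4 (Function('E')(n, D) = Add(8, Mul(-1, 12)) = Add(8, -12) = -4)
Mul(Function('E')(-33, -17), 5) = Mul(-4, 5) = -20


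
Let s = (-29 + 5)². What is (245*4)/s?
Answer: 245/144 ≈ 1.7014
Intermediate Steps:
s = 576 (s = (-24)² = 576)
(245*4)/s = (245*4)/576 = 980*(1/576) = 245/144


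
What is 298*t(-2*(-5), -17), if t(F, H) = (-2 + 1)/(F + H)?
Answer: 298/7 ≈ 42.571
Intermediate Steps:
t(F, H) = -1/(F + H)
298*t(-2*(-5), -17) = 298*(-1/(-2*(-5) - 17)) = 298*(-1/(10 - 17)) = 298*(-1/(-7)) = 298*(-1*(-⅐)) = 298*(⅐) = 298/7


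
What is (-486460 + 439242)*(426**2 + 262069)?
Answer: -20943307810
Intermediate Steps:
(-486460 + 439242)*(426**2 + 262069) = -47218*(181476 + 262069) = -47218*443545 = -20943307810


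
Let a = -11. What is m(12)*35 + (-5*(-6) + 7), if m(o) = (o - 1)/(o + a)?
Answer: 422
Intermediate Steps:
m(o) = (-1 + o)/(-11 + o) (m(o) = (o - 1)/(o - 11) = (-1 + o)/(-11 + o))
m(12)*35 + (-5*(-6) + 7) = ((-1 + 12)/(-11 + 12))*35 + (-5*(-6) + 7) = (11/1)*35 + (30 + 7) = (1*11)*35 + 37 = 11*35 + 37 = 385 + 37 = 422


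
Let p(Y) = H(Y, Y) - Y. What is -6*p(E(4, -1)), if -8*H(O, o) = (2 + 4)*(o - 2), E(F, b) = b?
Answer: -39/2 ≈ -19.500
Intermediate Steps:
H(O, o) = 3/2 - 3*o/4 (H(O, o) = -(2 + 4)*(o - 2)/8 = -3*(-2 + o)/4 = -(-12 + 6*o)/8 = 3/2 - 3*o/4)
p(Y) = 3/2 - 7*Y/4 (p(Y) = (3/2 - 3*Y/4) - Y = 3/2 - 7*Y/4)
-6*p(E(4, -1)) = -6*(3/2 - 7/4*(-1)) = -6*(3/2 + 7/4) = -6*13/4 = -39/2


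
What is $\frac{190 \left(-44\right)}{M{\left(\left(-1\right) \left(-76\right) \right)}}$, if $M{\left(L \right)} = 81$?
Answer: $- \frac{8360}{81} \approx -103.21$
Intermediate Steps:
$\frac{190 \left(-44\right)}{M{\left(\left(-1\right) \left(-76\right) \right)}} = \frac{190 \left(-44\right)}{81} = \left(-8360\right) \frac{1}{81} = - \frac{8360}{81}$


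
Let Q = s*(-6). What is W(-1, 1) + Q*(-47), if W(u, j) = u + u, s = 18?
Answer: 5074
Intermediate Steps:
W(u, j) = 2*u
Q = -108 (Q = 18*(-6) = -108)
W(-1, 1) + Q*(-47) = 2*(-1) - 108*(-47) = -2 + 5076 = 5074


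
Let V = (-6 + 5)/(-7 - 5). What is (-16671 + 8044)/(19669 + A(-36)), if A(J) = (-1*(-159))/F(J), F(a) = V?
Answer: -8627/21577 ≈ -0.39982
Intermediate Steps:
V = 1/12 (V = -1/(-12) = -1*(-1/12) = 1/12 ≈ 0.083333)
F(a) = 1/12
A(J) = 1908 (A(J) = (-1*(-159))/(1/12) = 159*12 = 1908)
(-16671 + 8044)/(19669 + A(-36)) = (-16671 + 8044)/(19669 + 1908) = -8627/21577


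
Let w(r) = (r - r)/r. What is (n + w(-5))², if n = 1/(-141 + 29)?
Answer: 1/12544 ≈ 7.9719e-5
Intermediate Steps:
w(r) = 0 (w(r) = 0/r = 0)
n = -1/112 (n = 1/(-112) = -1/112 ≈ -0.0089286)
(n + w(-5))² = (-1/112 + 0)² = (-1/112)² = 1/12544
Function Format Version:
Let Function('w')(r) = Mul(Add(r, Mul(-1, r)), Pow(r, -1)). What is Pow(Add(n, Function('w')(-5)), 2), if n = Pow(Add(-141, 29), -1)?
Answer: Rational(1, 12544) ≈ 7.9719e-5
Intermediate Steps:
Function('w')(r) = 0 (Function('w')(r) = Mul(0, Pow(r, -1)) = 0)
n = Rational(-1, 112) (n = Pow(-112, -1) = Rational(-1, 112) ≈ -0.0089286)
Pow(Add(n, Function('w')(-5)), 2) = Pow(Add(Rational(-1, 112), 0), 2) = Pow(Rational(-1, 112), 2) = Rational(1, 12544)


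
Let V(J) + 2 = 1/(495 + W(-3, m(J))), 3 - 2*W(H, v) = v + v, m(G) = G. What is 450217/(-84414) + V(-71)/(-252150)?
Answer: -21474587388883/4026410627250 ≈ -5.3334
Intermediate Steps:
W(H, v) = 3/2 - v (W(H, v) = 3/2 - (v + v)/2 = 3/2 - v)
V(J) = -2 + 1/(993/2 - J) (V(J) = -2 + 1/(495 + (3/2 - J)) = -2 + 1/(993/2 - J))
450217/(-84414) + V(-71)/(-252150) = 450217/(-84414) + (4*(496 - 1*(-71))/(-993 + 2*(-71)))/(-252150) = 450217*(-1/84414) + (4*(496 + 71)/(-993 - 142))*(-1/252150) = -450217/84414 + (4*567/(-1135))*(-1/252150) = -450217/84414 + (4*(-1/1135)*567)*(-1/252150) = -450217/84414 - 2268/1135*(-1/252150) = -450217/84414 + 378/47698375 = -21474587388883/4026410627250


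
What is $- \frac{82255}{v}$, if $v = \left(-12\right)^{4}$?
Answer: $- \frac{82255}{20736} \approx -3.9668$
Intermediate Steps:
$v = 20736$
$- \frac{82255}{v} = - \frac{82255}{20736}$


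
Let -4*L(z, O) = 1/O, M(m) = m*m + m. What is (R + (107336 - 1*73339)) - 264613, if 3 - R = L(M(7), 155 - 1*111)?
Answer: -40587887/176 ≈ -2.3061e+5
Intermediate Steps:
M(m) = m + m² (M(m) = m² + m = m + m²)
L(z, O) = -1/(4*O)
R = 529/176 (R = 3 - (-1)/(4*(155 - 1*111)) = 3 - (-1)/(4*(155 - 111)) = 3 - (-1)/(4*44) = 3 - 1*(-1/176) = 3 + 1/176 = 529/176 ≈ 3.0057)
(R + (107336 - 1*73339)) - 264613 = (529/176 + (107336 - 1*73339)) - 264613 = (529/176 + (107336 - 73339)) - 264613 = (529/176 + 33997) - 264613 = 5984001/176 - 264613 = -40587887/176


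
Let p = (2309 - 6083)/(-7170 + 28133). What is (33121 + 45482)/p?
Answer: -549251563/1258 ≈ -4.3661e+5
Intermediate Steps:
p = -3774/20963 ≈ -0.18003
(33121 + 45482)/p = (33121 + 45482)/(-3774/20963) = 78603*(-20963/3774) = -549251563/1258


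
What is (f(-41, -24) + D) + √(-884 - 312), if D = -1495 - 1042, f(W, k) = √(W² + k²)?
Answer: -2537 + √2257 + 2*I*√299 ≈ -2489.5 + 34.583*I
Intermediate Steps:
D = -2537
(f(-41, -24) + D) + √(-884 - 312) = (√((-41)² + (-24)²) - 2537) + √(-884 - 312) = (√(1681 + 576) - 2537) + √(-1196) = (√2257 - 2537) + 2*I*√299 = (-2537 + √2257) + 2*I*√299 = -2537 + √2257 + 2*I*√299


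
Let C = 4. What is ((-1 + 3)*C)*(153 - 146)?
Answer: 56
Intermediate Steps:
((-1 + 3)*C)*(153 - 146) = ((-1 + 3)*4)*(153 - 146) = (2*4)*7 = 8*7 = 56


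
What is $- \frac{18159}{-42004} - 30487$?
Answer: $- \frac{1280557789}{42004} \approx -30487.0$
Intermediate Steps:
$- \frac{18159}{-42004} - 30487 = \left(-18159\right) \left(- \frac{1}{42004}\right) - 30487 = \frac{18159}{42004} - 30487 = - \frac{1280557789}{42004}$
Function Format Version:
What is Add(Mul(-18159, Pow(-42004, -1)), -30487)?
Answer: Rational(-1280557789, 42004) ≈ -30487.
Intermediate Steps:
Add(Mul(-18159, Pow(-42004, -1)), -30487) = Add(Mul(-18159, Rational(-1, 42004)), -30487) = Add(Rational(18159, 42004), -30487) = Rational(-1280557789, 42004)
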